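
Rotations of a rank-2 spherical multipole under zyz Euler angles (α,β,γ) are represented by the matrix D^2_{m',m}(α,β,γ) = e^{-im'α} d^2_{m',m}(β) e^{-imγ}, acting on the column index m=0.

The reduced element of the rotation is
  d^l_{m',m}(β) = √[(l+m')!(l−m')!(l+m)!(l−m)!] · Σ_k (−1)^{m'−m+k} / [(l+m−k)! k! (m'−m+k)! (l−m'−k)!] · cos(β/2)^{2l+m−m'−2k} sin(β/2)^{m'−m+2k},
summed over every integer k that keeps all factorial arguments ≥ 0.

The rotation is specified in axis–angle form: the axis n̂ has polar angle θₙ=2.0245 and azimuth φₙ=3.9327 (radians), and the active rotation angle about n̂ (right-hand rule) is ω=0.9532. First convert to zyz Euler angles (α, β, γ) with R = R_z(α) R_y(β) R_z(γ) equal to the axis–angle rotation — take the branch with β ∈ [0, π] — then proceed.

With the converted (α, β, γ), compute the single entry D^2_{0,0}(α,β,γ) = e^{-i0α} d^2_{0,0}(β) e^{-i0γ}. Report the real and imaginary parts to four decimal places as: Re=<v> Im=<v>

Re=0.1533 Im=0.0000

Axis–angle → zyz. n̂ = (sinθₙcosφₙ, sinθₙsinφₙ, cosθₙ) = (-0.631930, -0.639187, -0.438298), ω = 0.9532.
R = I cosω + sinω [n̂]ₓ + (1−cosω) n̂n̂ᵀ gives
  R = [+0.747167, +0.527352, -0.404527; -0.187312, +0.751049, +0.633118; +0.637696, -0.397272, +0.659938]
β = atan2(√(R₁₃²+R₂₃²), R₃₃) = 0.850060; α = atan2(R₂₃, R₁₃) mod 2π = 2.139360; γ = atan2(R₃₂, −R₃₁) mod 2π = 3.698738
Split into d^2_{0,0}(β=0.8501) × two z-phases.
With c≡cos(β/2)=0.911026 and s≡sin(β/2)=0.412348, N=[2·2·2·2]^{1/2}=4.000000
k: max(0,(0)−(0))=0 … min(2+(0),2−(0))=2
  k=0: (−1)^0·4.0000/(4)·0.9110^4·0.4123^0 = +0.688849
  k=1: (−1)^1·4.0000/(1)·0.9110^2·0.4123^2 = -0.564481
  k=2: (−1)^2·4.0000/(4)·0.9110^0·0.4123^4 = +0.028910
d^2_{0,0}(0.8501) = +0.688849 -0.564481 +0.028910 = +0.153278
Attach z-rotation phases: D = e^{-i(0)(2.1394)}·(+0.153278)·e^{-i(0)(3.6987)} = +0.153278+0.000000i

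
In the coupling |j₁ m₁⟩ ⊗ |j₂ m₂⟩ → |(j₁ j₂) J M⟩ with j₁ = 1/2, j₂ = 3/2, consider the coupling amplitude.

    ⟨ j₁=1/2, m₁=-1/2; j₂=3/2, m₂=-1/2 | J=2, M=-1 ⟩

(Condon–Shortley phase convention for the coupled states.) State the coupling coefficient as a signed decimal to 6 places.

+0.866025  (= +√(3/4))

triangle: 0!×1!×3!/5! = 6/120
(j±m)!: 0!×1!×1!×2!×1!×3! = 12
prefactor² = (2J+1)×Δ×N² = 3
  k=0: +1/(0!×0!×1!×1!×0!×2!) = 1/2
Σ = 1/2  ⇒  CG² = 3×(1/2)² = 3/4
CG = +√(3/4) = +0.866025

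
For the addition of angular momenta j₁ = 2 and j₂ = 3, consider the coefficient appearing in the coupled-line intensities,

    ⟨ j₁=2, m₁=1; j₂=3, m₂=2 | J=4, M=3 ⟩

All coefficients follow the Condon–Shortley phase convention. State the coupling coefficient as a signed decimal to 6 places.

triangle: 1!×3!×5!/10! = 720/3628800
(j±m)!: 3!×1!×5!×1!×7!×1! = 3628800
prefactor² = (2J+1)×Δ×N² = 6480
  k=0: +1/(0!×1!×1!×5!×2!×0!) = 1/240
  k=1: −1/(1!×0!×0!×4!×3!×1!) = -1/144
Σ = -1/360  ⇒  CG² = 6480×(-1/360)² = 1/20
CG = −√(1/20) = -0.223607

−√(1/20) = -0.223607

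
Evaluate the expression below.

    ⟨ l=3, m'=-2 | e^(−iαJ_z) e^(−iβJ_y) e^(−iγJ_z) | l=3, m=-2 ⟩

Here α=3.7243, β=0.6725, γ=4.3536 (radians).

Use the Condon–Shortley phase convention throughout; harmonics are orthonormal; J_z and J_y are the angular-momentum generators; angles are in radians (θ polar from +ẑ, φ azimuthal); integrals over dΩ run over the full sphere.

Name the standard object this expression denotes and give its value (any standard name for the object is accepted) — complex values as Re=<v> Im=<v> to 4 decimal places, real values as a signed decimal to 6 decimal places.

This is a Wigner D-matrix element — the rotation-matrix element ⟨l m'| R(α,β,γ) |l m⟩ in the angular-momentum basis.
First d^3_{-2,-2}(β=0.6725), then the phase factors e^{-i(-2)α} and e^{-i(-2)γ}:
With c≡cos(β/2)=0.943999 and s≡sin(β/2)=0.329949, N=[1·120·1·120]^{1/2}=120.000000
k: max(0,(-2)−(-2))=0 … min(3+(-2),3−(-2))=1
  k=0: (−1)^0·120.0000/(120)·0.9440^6·0.3299^0 = +0.707666
  k=1: (−1)^1·120.0000/(24)·0.9440^4·0.3299^2 = -0.432265
d^3_{-2,-2}(0.6725) = +0.707666 -0.432265 = +0.275401
D = (+0.394369+0.918952i)·(+0.275401)·(-0.753401+0.657562i) = -0.248242-0.119253i

Wigner D-matrix element, Re=-0.2482 Im=-0.1193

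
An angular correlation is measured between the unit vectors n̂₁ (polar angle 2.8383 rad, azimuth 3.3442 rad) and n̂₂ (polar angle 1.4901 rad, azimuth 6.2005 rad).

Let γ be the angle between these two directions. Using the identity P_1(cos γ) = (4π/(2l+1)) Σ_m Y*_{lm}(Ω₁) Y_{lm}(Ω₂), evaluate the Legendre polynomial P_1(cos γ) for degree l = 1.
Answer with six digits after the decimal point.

-0.362589

Expand P_1 via completeness: Σ_{m} conj(Y_{1,m}) at Ω₁ times Y_{1,m} at Ω₂ —
  m=-1: Y*=(-0.101076, -0.020764)  Y=(0.343193, 0.028442)  product (-0.034098, -0.010001)
  m=+0: Y*=(-0.466302, -0.000000)  Y=(0.039386, 0.000000)  product (-0.018366, -0.000000)
  m=+1: Y*=(0.101076, -0.020764)  Y=(-0.343193, 0.028442)  product (-0.034098, 0.010001)
Σ over m = (-0.086562, 0.000000); ×(4π/3) → (-0.362589, 0.000000). Real part: -0.362589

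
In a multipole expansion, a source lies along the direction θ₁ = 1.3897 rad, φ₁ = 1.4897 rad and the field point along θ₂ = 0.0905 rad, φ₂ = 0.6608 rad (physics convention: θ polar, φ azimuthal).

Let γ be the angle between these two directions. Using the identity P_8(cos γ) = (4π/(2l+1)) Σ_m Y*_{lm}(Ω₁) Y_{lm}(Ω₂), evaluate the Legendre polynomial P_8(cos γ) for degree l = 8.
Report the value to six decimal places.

-0.130103

Term-by-term m-sum for l=8 (normalisation 4π/17 = 0.739198):
  m=-8: (+0.359954-0.272941i) × (+0.000000+0.000000i) = +0.000000+0.000000i  (running Σ = +0.000000+0.000000i)
  m=-7: (-0.177891-0.278961i) × (-0.000000+0.000000i) = +0.000000-0.000000i  (running Σ = +0.000000-0.000000i)
  m=-6: (+0.154737-0.081856i) × (-0.000002+0.000002i) = -0.000000+0.000000i  (running Σ = -0.000000+0.000000i)
  m=-5: (-0.133712-0.311487i) × (-0.000057+0.000009i) = +0.000011+0.000017i  (running Σ = +0.000010+0.000017i)
  m=-4: (+0.067537-0.022710i) × (-0.000776-0.000422i) = -0.000062-0.000011i  (running Σ = -0.000052+0.000006i)
  m=-3: (-0.079265-0.319351i) × (-0.004002-0.009168i) = -0.002611+0.002005i  (running Σ = -0.002662+0.002011i)
  m=-2: (+0.023133-0.003785i) × (+0.019870-0.078080i) = +0.000164-0.001881i  (running Σ = -0.002498+0.000129i)
  m=-1: (-0.026048-0.320497i) × (+0.327445-0.254551i) = -0.090112-0.098314i  (running Σ = -0.092610-0.098185i)
  m=0: (+0.009236-0.000000i) × (+0.997798+0.000000i) = +0.009215+0.000000i  (running Σ = -0.083395-0.098185i)
  m=1: (+0.026048-0.320497i) × (-0.327445-0.254551i) = -0.090112+0.098314i  (running Σ = -0.173507+0.000129i)
  m=2: (+0.023133+0.003785i) × (+0.019870+0.078080i) = +0.000164+0.001881i  (running Σ = -0.173343+0.002011i)
  m=3: (+0.079265-0.319351i) × (+0.004002-0.009168i) = -0.002611-0.002005i  (running Σ = -0.175954+0.000006i)
  m=4: (+0.067537+0.022710i) × (-0.000776+0.000422i) = -0.000062+0.000011i  (running Σ = -0.176016+0.000017i)
  m=5: (+0.133712-0.311487i) × (+0.000057+0.000009i) = +0.000011-0.000017i  (running Σ = -0.176005+0.000000i)
  m=6: (+0.154737+0.081856i) × (-0.000002-0.000002i) = -0.000000-0.000000i  (running Σ = -0.176005-0.000000i)
  m=7: (+0.177891-0.278961i) × (+0.000000+0.000000i) = +0.000000+0.000000i  (running Σ = -0.176005+0.000000i)
  m=8: (+0.359954+0.272941i) × (+0.000000-0.000000i) = +0.000000-0.000000i  (running Σ = -0.176005+0.000000i)
Σ over m = -0.176005+0.000000i; ×(4π/17) → -0.130103+0.000000i. Real part: -0.130103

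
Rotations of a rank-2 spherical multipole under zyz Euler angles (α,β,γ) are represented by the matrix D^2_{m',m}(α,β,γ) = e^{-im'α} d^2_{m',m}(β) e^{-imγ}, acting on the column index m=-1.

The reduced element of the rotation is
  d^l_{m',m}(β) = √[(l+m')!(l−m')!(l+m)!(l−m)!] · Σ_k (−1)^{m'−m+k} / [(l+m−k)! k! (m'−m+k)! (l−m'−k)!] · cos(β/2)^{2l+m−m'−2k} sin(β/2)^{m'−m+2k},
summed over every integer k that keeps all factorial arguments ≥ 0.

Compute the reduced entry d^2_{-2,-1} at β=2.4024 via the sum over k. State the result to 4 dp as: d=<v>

d=0.0879

d^2_{-2,-1}(β=2.4024) via the finite sum:
With c≡cos(β/2)=0.361239 and s≡sin(β/2)=0.932473, N=[1·24·1·6]^{1/2}=12.000000
k: max(0,(-1)−(-2))=1 … min(2+(-1),2−(-2))=1
  k=1: (−1)^0·12.0000/(6)·0.3612^3·0.9325^1 = +0.087912
d^2_{-2,-1}(2.4024) = +0.087912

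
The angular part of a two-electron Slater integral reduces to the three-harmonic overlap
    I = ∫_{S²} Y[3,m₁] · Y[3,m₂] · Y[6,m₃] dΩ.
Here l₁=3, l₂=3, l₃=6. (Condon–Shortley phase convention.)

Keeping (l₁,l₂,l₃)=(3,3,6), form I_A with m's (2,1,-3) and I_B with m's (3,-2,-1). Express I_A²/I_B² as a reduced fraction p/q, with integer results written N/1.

54/1

Same 3,3,6: normalisation and zero-m 3j drop out of the ratio.
A: Δ: 0! 6! 6! / 13! → 1/12012; sum: t=0:+1/5760 = 1/5760; 3j²(3 3 6; 2 1 -3) = Δ·Π!·Σ² = 9/286  (sign -1)
B: Δ: 0! 6! 6! / 13! → 1/12012; sum: t=0:+1/86400 = 1/86400; 3j²(3 3 6; 3 -2 -1) = Δ·Π!·Σ² = 1/1716  (sign -1)
I_A²/I_B² = (9/286)/(1/1716) = 54/1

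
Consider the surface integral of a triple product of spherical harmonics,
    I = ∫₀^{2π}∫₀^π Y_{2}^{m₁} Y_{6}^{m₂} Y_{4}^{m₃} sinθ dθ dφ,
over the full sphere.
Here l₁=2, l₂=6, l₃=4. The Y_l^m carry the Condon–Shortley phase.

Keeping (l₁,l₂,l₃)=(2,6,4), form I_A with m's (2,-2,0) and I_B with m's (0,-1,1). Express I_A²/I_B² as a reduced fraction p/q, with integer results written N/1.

l's match ⇒ only the (l;m) 3-j factors differ between A and B.
A: triangle coeff Δ(2,6,4) = 1/6435; Σ_t [0,0]: t=0:+1/13824 = 1/13824; (3j)²=14/1287 [(2 6 4; 2 -2 0)], sign=+1
B: triangle coeff Δ(2,6,4) = 1/6435; Σ_t [2,2]: t=2:+1/2880 = 1/2880; (3j)²=14/429 [(2 6 4; 0 -1 1)], sign=-1
I_A²/I_B² = (14/1287)/(14/429) = 1/3

1/3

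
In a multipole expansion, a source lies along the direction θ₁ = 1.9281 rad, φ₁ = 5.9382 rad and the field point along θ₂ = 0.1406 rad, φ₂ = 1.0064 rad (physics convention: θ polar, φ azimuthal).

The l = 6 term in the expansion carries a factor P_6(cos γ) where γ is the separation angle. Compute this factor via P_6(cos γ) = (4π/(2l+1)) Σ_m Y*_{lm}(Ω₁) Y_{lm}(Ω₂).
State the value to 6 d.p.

Term-by-term m-sum for l=6 (normalisation 4π/13 = 0.966644):
  m=-6: (-0.15633 - 0.28676j) × (0.00000 + 0.00000j) = -0.00000 - 0.00000j  (running Σ = -0.00000 - 0.00000j)
  m=-5: (0.06484 + 0.41737j) × (0.00003 + 0.00009j) = -0.00003 + 0.00002j  (running Σ = -0.00003 + 0.00002j)
  m=-4: (0.01802 - 0.09325j) × (-0.00085 + 0.00104j) = 0.00008 + 0.00010j  (running Σ = 0.00005 + 0.00011j)
  m=-3: (0.15823 - 0.26648j) × (-0.01371 - 0.00169j) = -0.00262 + 0.00339j  (running Σ = -0.00257 + 0.00350j)
  m=-2: (-0.15610 + 0.12883j) × (-0.04123 - 0.08713j) = 0.01766 + 0.00829j  (running Σ = 0.01509 + 0.01179j)
  m=-1: (-0.23172 + 0.08327j) × (0.22339 - 0.35285j) = -0.02238 + 0.10036j  (running Σ = -0.00729 + 0.11215j)
  m=0: (0.22589 + 0.00000j) × (0.81653 + 0.00000j) = 0.18445 + 0.00000j  (running Σ = 0.17716 + 0.11215j)
  m=1: (0.23172 + 0.08327j) × (-0.22339 - 0.35285j) = -0.02238 - 0.10036j  (running Σ = 0.15477 + 0.01179j)
  m=2: (-0.15610 - 0.12883j) × (-0.04123 + 0.08713j) = 0.01766 - 0.00829j  (running Σ = 0.17244 + 0.00350j)
  m=3: (-0.15823 - 0.26648j) × (0.01371 - 0.00169j) = -0.00262 - 0.00339j  (running Σ = 0.16982 + 0.00011j)
  m=4: (0.01802 + 0.09325j) × (-0.00085 - 0.00104j) = 0.00008 - 0.00010j  (running Σ = 0.16990 + 0.00002j)
  m=5: (-0.06484 + 0.41737j) × (-0.00003 + 0.00009j) = -0.00003 - 0.00002j  (running Σ = 0.16986 - 0.00000j)
  m=6: (-0.15633 + 0.28676j) × (0.00000 - 0.00000j) = -0.00000 + 0.00000j  (running Σ = 0.16986 - 0.00000j)
Σ over m = 0.16986 - 0.00000j; ×(4π/13) → 0.16420 - 0.00000j. Real part: 0.164198

0.164198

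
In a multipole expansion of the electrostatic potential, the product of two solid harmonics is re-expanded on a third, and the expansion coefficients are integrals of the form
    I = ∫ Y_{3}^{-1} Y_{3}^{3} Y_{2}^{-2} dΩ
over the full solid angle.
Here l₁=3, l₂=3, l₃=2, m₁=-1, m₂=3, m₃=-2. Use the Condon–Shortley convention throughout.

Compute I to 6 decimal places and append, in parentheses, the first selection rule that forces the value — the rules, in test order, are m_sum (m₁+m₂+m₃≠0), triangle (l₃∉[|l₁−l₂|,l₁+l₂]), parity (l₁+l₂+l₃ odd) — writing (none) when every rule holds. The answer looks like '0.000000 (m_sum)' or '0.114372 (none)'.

0.132981 (none)

Checks pass: Σm=0; 8 even; l₃=2∈[0,6].
(2·3+1)(2·3+1)(2·2+1) = 245
Δ: 4! 2! 2! / 9! → 1/3780
sum: t=1:−1/24 t=2:+1/4 t=3:−1/24 = 1/6
3j²(3 3 2; 0 0 0) = Δ·Π!·Σ² = 4/105  (sign +1)
sum: t=4:+1/96 = 1/96
3j²(3 3 2; -1 3 -2) = Δ·Π!·Σ² = 1/42  (sign +1)
combine: 4πI² = 245·4/105·1/42 = 2/9
take √, sign +1: I = 0.13298076
No selection rule forces the value: the integral is nonzero (none).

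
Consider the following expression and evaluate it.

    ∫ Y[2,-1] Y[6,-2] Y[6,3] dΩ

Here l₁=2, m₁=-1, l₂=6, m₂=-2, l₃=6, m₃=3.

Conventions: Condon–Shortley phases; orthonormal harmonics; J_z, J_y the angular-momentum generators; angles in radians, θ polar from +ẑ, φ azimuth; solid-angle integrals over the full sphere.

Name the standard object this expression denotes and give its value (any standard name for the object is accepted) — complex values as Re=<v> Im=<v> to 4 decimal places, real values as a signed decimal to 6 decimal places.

Gaunt coefficient, -0.140463

This is a Gaunt coefficient — the integral of a triple product of spherical harmonics over the sphere.
m-sum 0 ✓  L=14 even ✓  4≤6≤8 ✓
Π(2lᵢ+1) = 5×13×13 = 845
triangle coeff Δ(2,6,6) = 1/90090
Σ_t [0,2]: t=0:+1/69120 t=1:−1/14400 t=2:+1/69120 = -7/172800
(3j)²=14/715 [(2 6 6; 0 0 0)], sign=-1
Σ_t [1,2]: t=1:−1/60480 t=2:+1/161280 = -1/96768
(3j)²=15/1001 [(2 6 6; -1 -2 3)], sign=+1
⇒ 4πI² = 30/121
I = (-1)√(30/121/(4π)) = -0.14046335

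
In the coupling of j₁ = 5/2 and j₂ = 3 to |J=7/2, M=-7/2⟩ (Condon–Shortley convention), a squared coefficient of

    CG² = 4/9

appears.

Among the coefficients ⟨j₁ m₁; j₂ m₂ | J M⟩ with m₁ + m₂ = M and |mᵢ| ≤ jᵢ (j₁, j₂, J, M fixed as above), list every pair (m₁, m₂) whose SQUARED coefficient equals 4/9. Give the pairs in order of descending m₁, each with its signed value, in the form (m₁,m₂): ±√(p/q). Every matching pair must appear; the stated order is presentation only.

Admissible pairs with m₁+m₂ = M = -7/2: (-5/2,-1), (-3/2,-2), (-1/2,-3)
  (m₁,m₂)=(-1/2,-3): CG² = 1/3, CG = +√(1/3)
  (m₁,m₂)=(-3/2,-2): CG² = 4/9, CG = −√(4/9)   ← matches the target
  (m₁,m₂)=(-5/2,-1): CG² = 2/9, CG = +√(2/9)
Pairs with CG² = 4/9: (-3/2,-2): −√(4/9)

(-3/2,-2): −√(4/9)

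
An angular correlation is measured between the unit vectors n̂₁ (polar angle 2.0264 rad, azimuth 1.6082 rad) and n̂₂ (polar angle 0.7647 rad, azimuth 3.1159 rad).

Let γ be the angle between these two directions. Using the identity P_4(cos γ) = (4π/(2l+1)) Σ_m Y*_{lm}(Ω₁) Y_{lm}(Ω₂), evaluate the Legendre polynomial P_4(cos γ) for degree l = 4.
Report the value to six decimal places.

Expand P_4 via completeness: Σ_{m} conj(Y_{4,m}) at Ω₁ times Y_{4,m} at Ω₂ —
  m=-4: Y*=0.28455 + 0.04289j  Y=0.10113 + 0.01043j  product 0.02833 + 0.00731j
  m=-3: Y*=-0.04466 + 0.39631j  Y=-0.29882 - 0.02308j  product 0.02249 - 0.11739j
  m=-2: Y*=-0.09556 - 0.00716j  Y=0.42351 + 0.02178j  product -0.04031 - 0.00511j
  m=-1: Y*=-0.01150 + 0.30724j  Y=-0.15235 - 0.00392j  product 0.00295 - 0.04676j
  m=+0: Y*=-0.15828 + 0.00000j  Y=-0.33127 + 0.00000j  product 0.05243 + 0.00000j
  m=+1: Y*=0.01150 + 0.30724j  Y=0.15235 - 0.00392j  product 0.00295 + 0.04676j
  m=+2: Y*=-0.09556 + 0.00716j  Y=0.42351 - 0.02178j  product -0.04031 + 0.00511j
  m=+3: Y*=0.04466 + 0.39631j  Y=0.29882 - 0.02308j  product 0.02249 + 0.11739j
  m=+4: Y*=0.28455 - 0.04289j  Y=0.10113 - 0.01043j  product 0.02833 - 0.00731j
Total Σ_m = 0.07935 - 0.00000j. Multiply by 1.396263: 0.11080 - 0.00000j. P_4(cos γ) = 0.110800

0.110800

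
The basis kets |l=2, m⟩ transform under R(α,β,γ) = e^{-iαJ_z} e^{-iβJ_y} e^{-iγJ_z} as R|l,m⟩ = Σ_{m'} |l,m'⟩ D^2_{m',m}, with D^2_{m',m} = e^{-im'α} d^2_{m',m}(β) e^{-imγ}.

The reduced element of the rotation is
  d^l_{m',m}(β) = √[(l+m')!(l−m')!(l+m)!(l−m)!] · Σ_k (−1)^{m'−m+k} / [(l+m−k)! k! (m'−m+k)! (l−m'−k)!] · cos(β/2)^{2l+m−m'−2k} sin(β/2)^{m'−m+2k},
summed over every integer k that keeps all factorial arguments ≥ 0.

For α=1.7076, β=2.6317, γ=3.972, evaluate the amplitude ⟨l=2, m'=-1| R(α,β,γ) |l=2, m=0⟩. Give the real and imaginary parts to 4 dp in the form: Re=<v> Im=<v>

Split into d^2_{-1,0}(β=2.6317) × two z-phases.
c=cos(2.631700/2)=0.252193, s=sin(2.631700/2)=0.967677; N=√[1·6·2·2]=4.898979
The bounds max(0,m−m')=1 and min(l+m,l−m')=2 give 2 terms
  k=1: (−1)^0·4.8990/(2)·0.2522^3·0.9677^1 = +0.038020
  k=2: (−1)^1·4.8990/(2)·0.2522^1·0.9677^3 = -0.559758
d^2_{-1,0}(2.6317) = +0.038020 -0.559758 = -0.521739
Attach z-rotation phases: D = e^{-i(-1)(1.7076)}·(-0.521739)·e^{-i(0)(3.9720)} = +0.071153-0.516864i

Re=0.0712 Im=-0.5169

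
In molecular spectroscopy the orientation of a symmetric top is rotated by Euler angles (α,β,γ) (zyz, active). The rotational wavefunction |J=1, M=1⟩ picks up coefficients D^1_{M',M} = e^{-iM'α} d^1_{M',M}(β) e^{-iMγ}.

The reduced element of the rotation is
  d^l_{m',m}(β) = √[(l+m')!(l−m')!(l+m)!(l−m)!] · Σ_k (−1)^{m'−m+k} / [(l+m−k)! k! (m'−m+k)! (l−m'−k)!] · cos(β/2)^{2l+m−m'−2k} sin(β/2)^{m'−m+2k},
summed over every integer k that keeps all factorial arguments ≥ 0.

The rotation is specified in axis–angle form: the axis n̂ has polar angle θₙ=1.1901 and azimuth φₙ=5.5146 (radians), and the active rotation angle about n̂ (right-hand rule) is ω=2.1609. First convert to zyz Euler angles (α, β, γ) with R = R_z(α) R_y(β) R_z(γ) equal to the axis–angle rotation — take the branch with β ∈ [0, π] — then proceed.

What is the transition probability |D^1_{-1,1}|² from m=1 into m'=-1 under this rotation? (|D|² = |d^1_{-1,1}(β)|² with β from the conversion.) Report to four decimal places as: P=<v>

Axis–angle → zyz. n̂ = (sinθₙcosφₙ, sinθₙsinφₙ, cosθₙ) = (+0.667426, -0.645353, +0.371567), ω = 2.1609.
R = I cosω + sinω [n̂]ₓ + (1−cosω) n̂n̂ᵀ gives
  R = [+0.136884, -0.979130, -0.150224; -0.361673, +0.091782, -0.927776; +0.922202, +0.181330, -0.341561]
β = atan2(√(R₁₃²+R₂₃²), R₃₃) = 1.919373; α = atan2(R₂₃, R₁₃) mod 2π = 4.551864; γ = atan2(R₃₂, −R₃₁) mod 2π = 2.947442
First d^1_{-1,1}(β=1.9194), then the phase factors e^{-i(-1)α} and e^{-i(1)γ}:
Half-angle: c=0.573777, s=0.819012. N=√(1·2·2·1)=2.000000
k∈{2} keeps every argument non-negative
  k=2: (−1)^0·2.0000/(2)·0.5738^0·0.8190^2 = +0.670780
d^1_{-1,1}(1.9194) = +0.670780
|D^1_{-1,1}|² = |d^1_{-1,1}(β)|² = (+0.670780)² = 0.449946 (the z-rotation phases have unit modulus)

P=0.4499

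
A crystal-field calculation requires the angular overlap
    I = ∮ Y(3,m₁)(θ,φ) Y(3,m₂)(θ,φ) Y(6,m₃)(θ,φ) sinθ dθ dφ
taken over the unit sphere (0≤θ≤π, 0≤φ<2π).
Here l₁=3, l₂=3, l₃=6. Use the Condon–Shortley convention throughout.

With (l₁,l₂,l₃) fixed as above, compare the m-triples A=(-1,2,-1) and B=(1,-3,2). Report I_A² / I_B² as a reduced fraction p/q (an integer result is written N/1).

Same 3,3,6: normalisation and zero-m 3j drop out of the ratio.
A: Δ: 0! 6! 6! / 13! → 1/12012; sum: t=0:+1/5760 = 1/5760; 3j²(3 3 6; -1 2 -1) = Δ·Π!·Σ² = 5/572  (sign -1)
B: Δ: 0! 6! 6! / 13! → 1/12012; sum: t=0:+1/34560 = 1/34560; 3j²(3 3 6; 1 -3 2) = Δ·Π!·Σ² = 1/429  (sign +1)
I_A²/I_B² = (5/572)/(1/429) = 15/4

15/4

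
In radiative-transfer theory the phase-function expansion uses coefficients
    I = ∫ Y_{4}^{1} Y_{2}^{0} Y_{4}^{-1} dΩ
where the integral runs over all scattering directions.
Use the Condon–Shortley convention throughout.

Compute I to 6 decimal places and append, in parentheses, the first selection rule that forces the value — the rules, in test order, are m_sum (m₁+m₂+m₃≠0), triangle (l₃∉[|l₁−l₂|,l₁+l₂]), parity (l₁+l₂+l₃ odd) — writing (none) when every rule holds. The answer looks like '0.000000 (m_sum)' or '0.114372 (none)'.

-0.139264 (none)

Checks pass: Σm=0; 10 even; l₃=4∈[2,6].
(2·4+1)(2·2+1)(2·4+1) = 405
Δ: 2! 6! 2! / 11! → 1/13860
sum: t=0:+1/192 t=1:−1/36 t=2:+1/192 = -5/288
3j²(4 2 4; 0 0 0) = Δ·Π!·Σ² = 20/693  (sign -1)
sum: t=0:+1/144 t=1:−1/48 t=2:+1/480 = -17/1440
3j²(4 2 4; 1 0 -1) = Δ·Π!·Σ² = 289/13860  (sign +1)
combine: 4πI² = 405·20/693·289/13860 = 1445/5929
take √, sign -1: I = -0.13926381
No selection rule forces the value: the integral is nonzero (none).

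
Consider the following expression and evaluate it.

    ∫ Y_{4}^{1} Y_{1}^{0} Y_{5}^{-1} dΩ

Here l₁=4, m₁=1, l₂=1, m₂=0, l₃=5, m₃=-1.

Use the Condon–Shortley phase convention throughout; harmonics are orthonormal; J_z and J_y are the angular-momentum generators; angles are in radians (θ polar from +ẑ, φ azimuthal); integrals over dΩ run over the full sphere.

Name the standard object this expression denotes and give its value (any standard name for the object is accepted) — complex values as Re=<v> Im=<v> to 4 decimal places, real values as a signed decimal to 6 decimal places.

Gaunt coefficient, -0.240571

This is a Gaunt coefficient — the integral of a triple product of spherical harmonics over the sphere.
m-sum 0 ✓  L=10 even ✓  3≤5≤5 ✓
Π(2lᵢ+1) = 9×3×11 = 297
triangle coeff Δ(4,1,5) = 1/495
Σ_t [0,0]: t=0:+1/576 = 1/576
(3j)²=5/99 [(4 1 5; 0 0 0)], sign=-1
Σ_t [0,0]: t=0:+1/720 = 1/720
(3j)²=8/165 [(4 1 5; 1 0 -1)], sign=+1
⇒ 4πI² = 8/11
I = (-1)√(8/11/(4π)) = -0.24057125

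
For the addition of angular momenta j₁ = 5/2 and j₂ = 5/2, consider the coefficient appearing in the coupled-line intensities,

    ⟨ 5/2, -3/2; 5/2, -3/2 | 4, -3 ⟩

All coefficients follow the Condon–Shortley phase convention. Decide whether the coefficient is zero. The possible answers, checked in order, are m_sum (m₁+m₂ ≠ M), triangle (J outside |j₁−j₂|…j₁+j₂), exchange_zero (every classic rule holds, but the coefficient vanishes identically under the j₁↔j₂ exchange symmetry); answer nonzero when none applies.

m-sum: m₁+m₂ = -3/2+(-3/2) = -3, M = -3  ✓
triangle: |j₁−j₂| = 0 ≤ J = 4 ≤ j₁+j₂ = 5  ✓
exchange: j₁=j₂ and m₁=m₂, and (−1)^(j₁+j₂−J) = (−1)^1 = −1 forces ⟨j₁m₁;j₂m₂|JM⟩ = −⟨j₂m₂;j₁m₁|JM⟩ = −⟨j₁m₁;j₂m₂|JM⟩ ⇒ the coefficient vanishes identically
Racah sum check: Σ_k collapses to 0 ⇒ CG = 0

exchange_zero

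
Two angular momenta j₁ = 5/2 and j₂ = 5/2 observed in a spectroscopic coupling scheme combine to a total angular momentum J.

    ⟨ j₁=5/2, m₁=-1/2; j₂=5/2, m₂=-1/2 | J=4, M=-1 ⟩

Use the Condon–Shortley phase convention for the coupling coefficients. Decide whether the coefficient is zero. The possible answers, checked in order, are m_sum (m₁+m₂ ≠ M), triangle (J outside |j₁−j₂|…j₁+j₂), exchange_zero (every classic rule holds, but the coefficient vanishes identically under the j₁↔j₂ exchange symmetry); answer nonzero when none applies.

m-sum: m₁+m₂ = -1/2+(-1/2) = -1, M = -1  ✓
triangle: |j₁−j₂| = 0 ≤ J = 4 ≤ j₁+j₂ = 5  ✓
exchange: j₁=j₂ and m₁=m₂, and (−1)^(j₁+j₂−J) = (−1)^1 = −1 forces ⟨j₁m₁;j₂m₂|JM⟩ = −⟨j₂m₂;j₁m₁|JM⟩ = −⟨j₁m₁;j₂m₂|JM⟩ ⇒ the coefficient vanishes identically
Racah sum check: Σ_k collapses to 0 ⇒ CG = 0

exchange_zero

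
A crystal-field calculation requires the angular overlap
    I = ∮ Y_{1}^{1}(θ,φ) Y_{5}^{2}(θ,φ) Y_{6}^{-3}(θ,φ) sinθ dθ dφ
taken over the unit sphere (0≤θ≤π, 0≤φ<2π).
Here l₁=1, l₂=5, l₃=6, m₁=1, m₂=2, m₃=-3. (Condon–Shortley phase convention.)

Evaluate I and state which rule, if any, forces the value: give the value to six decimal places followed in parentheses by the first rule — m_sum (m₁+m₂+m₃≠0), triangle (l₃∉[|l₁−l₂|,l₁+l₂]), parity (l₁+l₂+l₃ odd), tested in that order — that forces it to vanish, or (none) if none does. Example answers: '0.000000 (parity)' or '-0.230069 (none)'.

m-sum 0 ✓  L=12 even ✓  4≤6≤6 ✓
Π(2lᵢ+1) = 3×11×13 = 429
triangle coeff Δ(1,5,6) = 1/858
Σ_t [0,0]: t=0:+1/14400 = 1/14400
(3j)²=6/143 [(1 5 6; 0 0 0)], sign=+1
Σ_t [0,0]: t=0:+1/60480 = 1/60480
(3j)²=6/143 [(1 5 6; 1 2 -3)], sign=-1
⇒ 4πI² = 108/143
I = (-1)√(108/143/(4π)) = -0.24515397
No selection rule forces the value: the integral is nonzero (none).

-0.245154 (none)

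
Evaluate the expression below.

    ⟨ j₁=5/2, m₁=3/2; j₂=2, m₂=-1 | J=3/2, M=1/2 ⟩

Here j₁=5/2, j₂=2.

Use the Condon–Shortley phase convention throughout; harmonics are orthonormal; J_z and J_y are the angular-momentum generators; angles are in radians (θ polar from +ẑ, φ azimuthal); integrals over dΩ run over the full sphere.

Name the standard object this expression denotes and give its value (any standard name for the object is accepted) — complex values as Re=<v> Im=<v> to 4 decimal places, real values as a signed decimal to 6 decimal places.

This is a Clebsch–Gordan (vector-coupling) coefficient.
√[4·3!2!1!/7! · 4!1!1!3!2!1!] = √(96/35)
  +(−1)^0/∏(0,3,1,1,1,0)! = 1/6  (running 1/6)
  +(−1)^1/∏(1,2,0,0,2,1)! = -1/4  (running -1/12)
⟨..|..⟩ = √(96/35)·(-1/12) = -0.138013

Clebsch–Gordan coefficient, −√(2/105) ≈ -0.138013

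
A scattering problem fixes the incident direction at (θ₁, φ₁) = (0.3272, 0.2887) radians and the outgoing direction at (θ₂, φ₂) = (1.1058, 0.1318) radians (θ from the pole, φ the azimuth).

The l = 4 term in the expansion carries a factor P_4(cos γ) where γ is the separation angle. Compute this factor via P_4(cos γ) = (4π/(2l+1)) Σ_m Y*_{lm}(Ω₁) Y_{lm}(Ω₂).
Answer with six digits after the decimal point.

Expand P_4 via completeness: Σ_{m} conj(Y_{4,m}) at Ω₁ times Y_{4,m} at Ω₂ —
  m=-4: (0.00191 + 0.00432j) × (0.24410 - 0.14211j) = 0.00108 + 0.00078j  (running Σ = 0.00108 + 0.00078j)
  m=-3: (0.02549 + 0.02998j) × (0.36988 - 0.15438j) = 0.01406 + 0.00715j  (running Σ = 0.01514 + 0.00794j)
  m=-2: (0.15278 + 0.09953j) × (0.10516 - 0.02838j) = 0.01889 + 0.00613j  (running Σ = 0.03403 + 0.01407j)
  m=-1: (0.45229 + 0.13433j) × (-0.29933 + 0.03968j) = -0.14072 - 0.02226j  (running Σ = -0.10669 - 0.00820j)
  m=0: (0.44871 + 0.00000j) × (-0.17108 + 0.00000j) = -0.07677 + 0.00000j  (running Σ = -0.18346 - 0.00820j)
  m=1: (-0.45229 + 0.13433j) × (0.29933 + 0.03968j) = -0.14072 + 0.02226j  (running Σ = -0.32417 + 0.01407j)
  m=2: (0.15278 - 0.09953j) × (0.10516 + 0.02838j) = 0.01889 - 0.00613j  (running Σ = -0.30528 + 0.00794j)
  m=3: (-0.02549 + 0.02998j) × (-0.36988 - 0.15438j) = 0.01406 - 0.00715j  (running Σ = -0.29123 + 0.00078j)
  m=4: (0.00191 - 0.00432j) × (0.24410 + 0.14211j) = 0.00108 - 0.00078j  (running Σ = -0.29015 + 0.00000j)
Accumulated sum -0.29015 + 0.00000j; after 4π/(2l+1) scaling, -0.40512 + 0.00000j ⇒ P_4 = -0.405120

-0.405120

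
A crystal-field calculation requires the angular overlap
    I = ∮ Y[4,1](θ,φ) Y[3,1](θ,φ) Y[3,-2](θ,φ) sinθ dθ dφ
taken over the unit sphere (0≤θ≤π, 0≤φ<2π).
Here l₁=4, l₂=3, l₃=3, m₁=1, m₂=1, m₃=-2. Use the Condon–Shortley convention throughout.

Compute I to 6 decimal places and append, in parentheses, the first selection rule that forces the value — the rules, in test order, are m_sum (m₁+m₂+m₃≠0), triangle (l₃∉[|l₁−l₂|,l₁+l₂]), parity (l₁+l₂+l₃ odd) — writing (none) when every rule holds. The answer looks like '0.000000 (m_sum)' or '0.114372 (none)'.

m-sum 0 ✓  L=10 even ✓  1≤3≤7 ✓
Π(2lᵢ+1) = 9×7×7 = 441
triangle coeff Δ(4,3,3) = 1/34650
Σ_t [1,3]: t=1:−1/72 t=2:+1/16 t=3:−1/72 = 5/144
(3j)²=2/77 [(4 3 3; 0 0 0)], sign=-1
Σ_t [2,3]: t=2:+1/48 t=3:−1/144 = 1/72
(3j)²=16/693 [(4 3 3; 1 1 -2)], sign=-1
⇒ 4πI² = 32/121
I = (+1)√(32/121/(4π)) = 0.14506992
No selection rule forces the value: the integral is nonzero (none).

0.145070 (none)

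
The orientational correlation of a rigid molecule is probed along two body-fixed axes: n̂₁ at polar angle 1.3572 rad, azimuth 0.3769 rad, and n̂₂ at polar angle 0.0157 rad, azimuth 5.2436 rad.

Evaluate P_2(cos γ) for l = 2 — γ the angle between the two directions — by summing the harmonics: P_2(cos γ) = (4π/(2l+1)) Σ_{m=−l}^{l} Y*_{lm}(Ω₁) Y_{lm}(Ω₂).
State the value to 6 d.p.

Expand P_2 via completeness: Σ_{m} conj(Y_{2,m}) at Ω₁ times Y_{2,m} at Ω₂ —
  m=-2: Y*=(0.268975, 0.252492)  Y=(-0.000046, 0.000083)  product (-0.000033, 0.000011)
  m=-1: Y*=(0.148807, 0.058901)  Y=(0.006143, 0.010456)  product (0.000298, 0.001918)
  m=+0: Y*=(-0.272876, -0.000000)  Y=(0.630550, 0.000000)  product (-0.172062, -0.000000)
  m=+1: Y*=(-0.148807, 0.058901)  Y=(-0.006143, 0.010456)  product (0.000298, -0.001918)
  m=+2: Y*=(0.268975, -0.252492)  Y=(-0.000046, -0.000083)  product (-0.000033, -0.000011)
Accumulated sum (-0.171533, -0.000000); after 4π/(2l+1) scaling, (-0.431108, -0.000000) ⇒ P_2 = -0.431108

-0.431108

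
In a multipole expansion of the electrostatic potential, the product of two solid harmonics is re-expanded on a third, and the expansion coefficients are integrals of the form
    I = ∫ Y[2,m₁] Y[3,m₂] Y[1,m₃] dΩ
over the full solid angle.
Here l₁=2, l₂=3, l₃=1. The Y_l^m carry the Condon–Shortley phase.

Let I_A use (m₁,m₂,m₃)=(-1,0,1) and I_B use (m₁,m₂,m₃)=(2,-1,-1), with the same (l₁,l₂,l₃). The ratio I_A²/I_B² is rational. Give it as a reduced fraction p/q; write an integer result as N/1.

3/1

Same 2,3,1: normalisation and zero-m 3j drop out of the ratio.
A: Δ: 4! 0! 2! / 7! → 1/105; sum: t=3:−1/12 = -1/12; 3j²(2 3 1; -1 0 1) = Δ·Π!·Σ² = 1/35  (sign -1)
B: Δ: 4! 0! 2! / 7! → 1/105; sum: t=0:+1/48 = 1/48; 3j²(2 3 1; 2 -1 -1) = Δ·Π!·Σ² = 1/105  (sign +1)
I_A²/I_B² = (1/35)/(1/105) = 3/1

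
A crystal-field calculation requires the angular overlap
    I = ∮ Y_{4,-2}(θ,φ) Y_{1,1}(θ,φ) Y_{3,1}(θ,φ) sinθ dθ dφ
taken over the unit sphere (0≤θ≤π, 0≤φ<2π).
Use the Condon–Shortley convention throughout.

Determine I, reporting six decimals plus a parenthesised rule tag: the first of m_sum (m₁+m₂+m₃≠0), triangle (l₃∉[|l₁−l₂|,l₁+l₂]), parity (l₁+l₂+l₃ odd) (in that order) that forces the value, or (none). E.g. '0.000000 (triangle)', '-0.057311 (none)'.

0.238414 (none)

Rules hold: Σm=0, L=8 even, 3≤3≤5.
N = 9·3·7 = 189
Δ = 2!·6!·0!/9! = 1/252
Racah Σ t=1..1: t=1:−1/36 = -1/36
⇒ 3j(4 1 3; 0 0 0)² = 4/63, sgn +1
Racah Σ t=2..2: t=2:+1/96 = 1/96
⇒ 3j(4 1 3; -2 1 1)² = 5/84, sgn +1
4πI² = N·(3j₀)²·(3jₘ)² = 5/7
I = +1·√(0.714286/4π) = 0.23841361
No selection rule forces the value: the integral is nonzero (none).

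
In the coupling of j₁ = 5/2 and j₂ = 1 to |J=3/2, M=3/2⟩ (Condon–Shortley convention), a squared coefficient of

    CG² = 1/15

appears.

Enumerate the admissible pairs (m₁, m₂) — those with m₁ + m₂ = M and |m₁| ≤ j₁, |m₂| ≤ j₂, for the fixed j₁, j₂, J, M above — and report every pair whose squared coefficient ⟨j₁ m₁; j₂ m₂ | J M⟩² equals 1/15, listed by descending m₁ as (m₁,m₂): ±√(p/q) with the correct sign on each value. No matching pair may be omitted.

(1/2,1): +√(1/15)

Admissible pairs with m₁+m₂ = M = 3/2: (1/2,1), (3/2,0), (5/2,-1)
  (m₁,m₂)=(5/2,-1): CG² = 2/3, CG = +√(2/3)
  (m₁,m₂)=(3/2,0): CG² = 4/15, CG = −√(4/15)
  (m₁,m₂)=(1/2,1): CG² = 1/15, CG = +√(1/15)   ← matches the target
Pairs with CG² = 1/15: (1/2,1): +√(1/15)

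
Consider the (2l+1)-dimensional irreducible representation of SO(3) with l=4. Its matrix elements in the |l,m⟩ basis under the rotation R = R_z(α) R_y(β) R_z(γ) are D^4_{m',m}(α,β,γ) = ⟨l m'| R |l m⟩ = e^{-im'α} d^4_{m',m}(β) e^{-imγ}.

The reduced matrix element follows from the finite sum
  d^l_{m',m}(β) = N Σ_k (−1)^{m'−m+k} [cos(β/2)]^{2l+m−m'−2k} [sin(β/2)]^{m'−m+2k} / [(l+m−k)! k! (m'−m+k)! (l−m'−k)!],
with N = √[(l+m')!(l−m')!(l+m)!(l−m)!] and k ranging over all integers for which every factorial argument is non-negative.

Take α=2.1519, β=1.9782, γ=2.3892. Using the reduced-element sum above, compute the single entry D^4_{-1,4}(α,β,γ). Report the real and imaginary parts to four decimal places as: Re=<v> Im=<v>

Split into d^4_{-1,4}(β=1.9782) × two z-phases.
Half-angle: c=0.549442, s=0.835532. N=√(6·120·40320·1)=5387.986637
Admissible k: 5..5 (factorial args all ≥0)
  k=5: (−1)^0·5387.9866/(720)·0.5494^3·0.8355^5 = +0.505446
d^4_{-1,4}(1.9782) = +0.505446
D = (-0.548947+0.835857i)·(+0.505446)·(-0.991298+0.131639i) = +0.219433-0.455329i

Re=0.2194 Im=-0.4553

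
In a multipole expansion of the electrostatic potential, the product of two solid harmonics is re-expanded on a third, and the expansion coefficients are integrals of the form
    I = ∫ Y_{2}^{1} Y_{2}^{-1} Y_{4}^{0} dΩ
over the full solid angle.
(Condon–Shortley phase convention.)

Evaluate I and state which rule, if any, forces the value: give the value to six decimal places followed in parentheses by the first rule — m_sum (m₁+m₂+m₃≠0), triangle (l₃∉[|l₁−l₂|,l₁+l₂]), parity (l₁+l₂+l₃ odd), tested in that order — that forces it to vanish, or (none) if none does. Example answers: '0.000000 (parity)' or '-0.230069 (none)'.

0.161197 (none)

Checks pass: Σm=0; 8 even; l₃=4∈[0,4].
(2·2+1)(2·2+1)(2·4+1) = 225
Δ: 0! 4! 4! / 9! → 1/630
sum: t=0:+1/16 = 1/16
3j²(2 2 4; 0 0 0) = Δ·Π!·Σ² = 2/35  (sign +1)
sum: t=0:+1/36 = 1/36
3j²(2 2 4; 1 -1 0) = Δ·Π!·Σ² = 8/315  (sign +1)
combine: 4πI² = 225·2/35·8/315 = 16/49
take √, sign +1: I = 0.16119702
No selection rule forces the value: the integral is nonzero (none).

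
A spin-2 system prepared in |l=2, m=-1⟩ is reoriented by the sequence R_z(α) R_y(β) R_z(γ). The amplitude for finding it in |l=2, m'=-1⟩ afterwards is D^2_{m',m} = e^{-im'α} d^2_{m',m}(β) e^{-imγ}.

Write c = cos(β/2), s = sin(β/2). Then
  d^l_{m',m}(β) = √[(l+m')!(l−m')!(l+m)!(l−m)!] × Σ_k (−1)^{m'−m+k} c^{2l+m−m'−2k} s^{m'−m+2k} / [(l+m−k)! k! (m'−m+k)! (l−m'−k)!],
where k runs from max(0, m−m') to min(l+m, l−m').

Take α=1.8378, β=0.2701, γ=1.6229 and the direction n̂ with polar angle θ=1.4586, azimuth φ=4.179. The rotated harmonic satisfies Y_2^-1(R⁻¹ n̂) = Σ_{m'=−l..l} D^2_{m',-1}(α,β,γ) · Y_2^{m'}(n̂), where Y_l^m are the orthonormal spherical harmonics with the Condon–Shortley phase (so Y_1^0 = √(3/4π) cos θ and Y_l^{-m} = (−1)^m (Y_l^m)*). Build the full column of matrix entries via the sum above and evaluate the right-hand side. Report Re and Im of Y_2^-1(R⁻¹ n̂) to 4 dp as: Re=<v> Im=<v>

Re=-0.0444 Im=0.0391

Need the full column D^2_{m',-1} for m'=−2..2 at α=1.8378, β=0.2701, γ=1.6229.
cos(β/2)=0.990895, sin(β/2)=0.134640
d^2_{-2,-1}: single k=1 term ⇒ +0.261991;  D = +0.144914-0.218264i
d^2_{-1,-1}: k∈[0..1] ⇒ +0.964073 -0.053398 = +0.910675;  D = -0.864700-0.285696i
d^2_{0,-1}: k∈[0..1] ⇒ -0.320872 +0.005924 = -0.314948;  D = +0.016403-0.314520i
d^2_{1,-1}: k∈[0..1] ⇒ +0.053398 -0.000329 = +0.053069;  D = +0.051848-0.011317i
d^2_{2,-1}: single k=0 term ⇒ -0.004837;  D = +0.002242+0.004286i
Y_2^{m'}(θ=1.4586,φ=4.179) and Σ D·Y over m':
  (+0.1449-0.2183i)·(-0.1842-0.3340i)  (-0.8647-0.2857i)·(-0.0437+0.0740i)  (+0.0164-0.3145i)·(-0.3035+0.0000i)  (+0.0518-0.0113i)·(+0.0437+0.0740i)  (+0.0022+0.0043i)·(-0.1842+0.3340i)
Y_2^-1(R⁻¹ n̂) = -0.044380+0.039062i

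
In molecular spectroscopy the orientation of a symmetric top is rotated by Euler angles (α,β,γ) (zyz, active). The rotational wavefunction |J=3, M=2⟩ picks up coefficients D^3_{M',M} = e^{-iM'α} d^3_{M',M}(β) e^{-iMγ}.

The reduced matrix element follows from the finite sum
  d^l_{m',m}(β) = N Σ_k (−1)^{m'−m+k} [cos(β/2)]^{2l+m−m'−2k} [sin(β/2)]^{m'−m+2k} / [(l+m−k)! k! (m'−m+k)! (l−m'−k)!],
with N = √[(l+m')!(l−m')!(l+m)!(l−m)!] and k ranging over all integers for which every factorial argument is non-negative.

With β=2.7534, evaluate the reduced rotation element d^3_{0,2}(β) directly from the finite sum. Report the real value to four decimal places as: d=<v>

d^3_{0,2}(β=2.7534) via the finite sum:
Half-angle: c=0.192880, s=0.981222. N=√(6·6·120·1)=65.726707
The bounds max(0,m−m')=2 and min(l+m,l−m')=3 give 2 terms
  k=2: (−1)^0·65.7267/(12)·0.1929^4·0.9812^2 = +0.007299
  k=3: (−1)^1·65.7267/(12)·0.1929^2·0.9812^4 = -0.188888
d^3_{0,2}(2.7534) = +0.007299 -0.188888 = -0.181589

d=-0.1816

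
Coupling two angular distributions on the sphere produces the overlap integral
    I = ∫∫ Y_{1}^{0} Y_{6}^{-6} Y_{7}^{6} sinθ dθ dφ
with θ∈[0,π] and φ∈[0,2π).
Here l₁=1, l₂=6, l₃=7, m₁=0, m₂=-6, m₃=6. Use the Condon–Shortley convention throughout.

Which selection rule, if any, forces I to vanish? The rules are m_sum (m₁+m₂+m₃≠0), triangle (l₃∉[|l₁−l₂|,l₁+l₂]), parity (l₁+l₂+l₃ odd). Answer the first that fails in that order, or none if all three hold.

m₁+m₂+m₃ = 0 − 6 + 6 = 0  ✓
triangle: |1−6|=5 ≤ l₃=7 ≤ 1+6=7  ✓
parity: l₁+l₂+l₃ = 14 is even  ✓

none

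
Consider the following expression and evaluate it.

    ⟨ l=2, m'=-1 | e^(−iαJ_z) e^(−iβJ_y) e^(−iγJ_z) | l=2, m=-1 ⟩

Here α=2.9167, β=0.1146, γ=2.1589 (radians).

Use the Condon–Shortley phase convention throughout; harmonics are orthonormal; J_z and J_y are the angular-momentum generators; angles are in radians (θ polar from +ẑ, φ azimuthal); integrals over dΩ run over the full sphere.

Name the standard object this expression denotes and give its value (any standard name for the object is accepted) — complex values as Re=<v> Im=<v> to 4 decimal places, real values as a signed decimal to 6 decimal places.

Wigner D-matrix element, Re=0.3495 Im=-0.9195

This is a Wigner D-matrix element — the rotation-matrix element ⟨l m'| R(α,β,γ) |l m⟩ in the angular-momentum basis.
First d^2_{-1,-1}(β=0.1146), then the phase factors e^{-i(-1)α} and e^{-i(-1)γ}:
With c≡cos(β/2)=0.998359 and s≡sin(β/2)=0.057269, N=[1·6·1·6]^{1/2}=6.000000
The bounds max(0,m−m')=0 and min(l+m,l−m')=1 give 2 terms
  k=0: (−1)^0·6.0000/(6)·0.9984^4·0.0573^0 = +0.993451
  k=1: (−1)^1·6.0000/(2)·0.9984^2·0.0573^2 = -0.009807
d^2_{-1,-1}(0.1146) = +0.993451 -0.009807 = +0.983645
Phases: e^{-i·(-1)·2.9167}=-0.974818+0.223002i, e^{-i·(-1)·2.1589}=-0.554784+0.831994i ⇒ D=+0.349467-0.919472i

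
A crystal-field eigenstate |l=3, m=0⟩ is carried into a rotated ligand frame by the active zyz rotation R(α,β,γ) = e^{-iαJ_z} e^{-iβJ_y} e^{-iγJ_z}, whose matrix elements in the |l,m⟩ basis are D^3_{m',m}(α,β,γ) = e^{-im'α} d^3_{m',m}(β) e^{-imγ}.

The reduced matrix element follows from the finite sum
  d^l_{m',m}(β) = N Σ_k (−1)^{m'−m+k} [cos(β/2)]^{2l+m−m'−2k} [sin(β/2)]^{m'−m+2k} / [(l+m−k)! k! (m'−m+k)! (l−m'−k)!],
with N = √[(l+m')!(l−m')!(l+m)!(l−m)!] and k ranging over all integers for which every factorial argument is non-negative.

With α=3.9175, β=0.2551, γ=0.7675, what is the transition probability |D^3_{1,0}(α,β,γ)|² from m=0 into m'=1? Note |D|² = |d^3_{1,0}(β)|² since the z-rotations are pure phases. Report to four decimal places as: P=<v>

First d^3_{1,0}(β=0.2551), then the phase factors e^{-i(1)α} and e^{-i(0)γ}:
c=cos(0.255100/2)=0.991877, s=sin(0.255100/2)=0.127204; N=√[24·2·6·6]=41.569219
k∈{0,1,2} keeps every argument non-negative
  k=0: (−1)^1·41.5692/(12)·0.9919^5·0.1272^1 = -0.423039
  k=1: (−1)^2·41.5692/(4)·0.9919^3·0.1272^3 = +0.020873
  k=2: (−1)^3·41.5692/(12)·0.9919^1·0.1272^5 = -0.000114
d^3_{1,0}(0.2551) = -0.423039 +0.020873 -0.000114 = -0.402281
|D^3_{1,0}|² = |d^3_{1,0}(β)|² = (-0.402281)² = 0.161830 (the z-rotation phases have unit modulus)

P=0.1618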